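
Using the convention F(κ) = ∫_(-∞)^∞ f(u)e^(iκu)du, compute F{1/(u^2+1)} pi*exp(-Abs(κ))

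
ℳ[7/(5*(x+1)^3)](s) 7*pi*(s - 2)*(s - 1)/(10*sin(pi*s))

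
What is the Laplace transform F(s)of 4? 4/s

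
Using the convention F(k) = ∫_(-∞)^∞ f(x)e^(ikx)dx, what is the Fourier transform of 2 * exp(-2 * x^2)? sqrt(2) * sqrt(pi) * exp(-k^2/8)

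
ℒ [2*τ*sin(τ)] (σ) 4*σ/(σ^2 + 1)^2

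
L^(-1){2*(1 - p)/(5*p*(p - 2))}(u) -2*exp(u)*cosh(u)/5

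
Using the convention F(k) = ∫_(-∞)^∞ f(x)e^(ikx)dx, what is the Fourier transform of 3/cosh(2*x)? 3*pi/(2*cosh(pi*k/4))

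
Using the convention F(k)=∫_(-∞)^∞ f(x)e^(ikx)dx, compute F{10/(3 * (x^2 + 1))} 10 * pi * exp(-Abs(k))/3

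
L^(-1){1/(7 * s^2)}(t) t/7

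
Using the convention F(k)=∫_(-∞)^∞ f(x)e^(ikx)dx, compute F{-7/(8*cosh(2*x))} -7*pi/(16*cosh(pi*k/4))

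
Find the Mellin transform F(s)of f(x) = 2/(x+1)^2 -2*pi*(s - 1)/sin(pi*s)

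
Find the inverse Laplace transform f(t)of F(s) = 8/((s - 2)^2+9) 8*exp(2*t)*sin(3*t)/3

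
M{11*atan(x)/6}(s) -11*pi*sec(pi*s/2)/(12*s)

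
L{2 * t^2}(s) 4/s^3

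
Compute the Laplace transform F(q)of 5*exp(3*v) 5/(q - 3)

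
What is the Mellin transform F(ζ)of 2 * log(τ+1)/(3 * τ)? -2 * pi * csc(pi * ζ)/(3 * ζ - 3)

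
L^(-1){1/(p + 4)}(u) exp(-4 * u)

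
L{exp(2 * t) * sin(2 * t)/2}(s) 1/((s - 2)^2 + 4)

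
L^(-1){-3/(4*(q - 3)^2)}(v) -3*v*exp(3*v)/4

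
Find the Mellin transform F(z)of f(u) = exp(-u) gamma(z)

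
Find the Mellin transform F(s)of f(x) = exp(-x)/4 gamma(s)/4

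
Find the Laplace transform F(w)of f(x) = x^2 2/w^3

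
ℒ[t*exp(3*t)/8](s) 1/(8*(s - 3)^2)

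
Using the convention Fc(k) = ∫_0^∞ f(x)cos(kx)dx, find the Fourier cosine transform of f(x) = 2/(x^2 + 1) pi*exp(-k)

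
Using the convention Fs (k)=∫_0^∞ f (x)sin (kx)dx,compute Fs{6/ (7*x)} 3*pi/7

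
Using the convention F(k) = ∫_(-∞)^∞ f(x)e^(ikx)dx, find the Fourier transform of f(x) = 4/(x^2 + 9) 4 * pi * exp(-3 * Abs(k))/3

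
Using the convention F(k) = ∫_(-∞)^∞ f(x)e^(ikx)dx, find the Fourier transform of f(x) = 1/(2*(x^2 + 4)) pi*exp(-2*Abs(k))/4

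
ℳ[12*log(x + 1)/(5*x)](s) -12*pi*csc(pi*s)/(5*s - 5)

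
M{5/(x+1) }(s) 5 * pi * csc(pi * s) 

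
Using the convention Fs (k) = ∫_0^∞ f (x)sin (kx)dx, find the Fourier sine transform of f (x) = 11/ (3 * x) 11 * pi/6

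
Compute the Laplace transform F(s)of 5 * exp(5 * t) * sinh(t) 5/((s - 5)^2 - 1)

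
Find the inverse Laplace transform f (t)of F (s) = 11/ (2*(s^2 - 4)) 11*sinh (2*t)/4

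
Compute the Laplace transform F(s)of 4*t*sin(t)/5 8*s/(5*(s^2 + 1)^2)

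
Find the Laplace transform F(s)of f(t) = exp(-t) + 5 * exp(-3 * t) 1/(s + 1) + 5/(s + 3)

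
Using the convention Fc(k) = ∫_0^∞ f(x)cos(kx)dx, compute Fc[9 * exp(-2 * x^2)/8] 9 * sqrt(2) * sqrt(pi) * exp(-k^2/8)/32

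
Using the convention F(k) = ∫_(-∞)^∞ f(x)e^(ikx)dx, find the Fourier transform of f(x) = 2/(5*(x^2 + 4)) pi*exp(-2*Abs(k))/5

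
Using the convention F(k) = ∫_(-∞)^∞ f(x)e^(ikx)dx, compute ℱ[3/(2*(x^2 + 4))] 3*pi*exp(-2*Abs(k))/4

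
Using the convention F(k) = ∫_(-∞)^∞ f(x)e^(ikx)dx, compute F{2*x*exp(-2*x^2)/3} sqrt(2)*I*sqrt(pi)*k*exp(-k^2/8)/12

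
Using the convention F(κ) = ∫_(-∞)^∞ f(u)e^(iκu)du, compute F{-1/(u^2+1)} -pi*exp(-Abs(κ))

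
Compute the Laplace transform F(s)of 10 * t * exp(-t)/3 10/(3 * (s+1)^2)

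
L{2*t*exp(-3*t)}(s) 2/(s + 3)^2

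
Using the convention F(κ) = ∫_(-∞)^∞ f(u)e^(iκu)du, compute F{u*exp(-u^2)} I*sqrt(pi)*κ*exp(-κ^2/4)/2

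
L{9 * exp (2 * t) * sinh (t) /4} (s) 9/ (4 * ( (s - 2) ^2 - 1) ) 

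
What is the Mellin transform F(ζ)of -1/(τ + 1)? -pi*csc(pi*ζ)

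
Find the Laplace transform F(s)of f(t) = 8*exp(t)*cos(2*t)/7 8*(s - 1)/(7*((s - 1)^2 + 4))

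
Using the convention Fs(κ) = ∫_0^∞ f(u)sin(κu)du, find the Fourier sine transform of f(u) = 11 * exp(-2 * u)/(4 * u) 11 * atan(κ/2)/4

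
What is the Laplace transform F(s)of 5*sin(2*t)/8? 5/(4*(s^2+4))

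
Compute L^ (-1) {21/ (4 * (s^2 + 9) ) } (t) 7 * sin (3 * t) /4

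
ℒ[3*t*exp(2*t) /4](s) 3/(4*(s - 2) ^2) 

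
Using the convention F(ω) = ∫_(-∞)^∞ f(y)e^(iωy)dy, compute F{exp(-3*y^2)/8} sqrt(3)*sqrt(pi)*exp(-ω^2/12)/24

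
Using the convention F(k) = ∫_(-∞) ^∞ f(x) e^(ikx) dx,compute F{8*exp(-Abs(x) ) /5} 16/(5*(k^2 + 1) ) 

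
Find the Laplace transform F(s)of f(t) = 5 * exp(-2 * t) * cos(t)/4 5 * (s + 2)/(4 * ((s + 2)^2 + 1))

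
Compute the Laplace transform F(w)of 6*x 6/w^2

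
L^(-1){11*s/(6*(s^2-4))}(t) 11*cosh(2*t)/6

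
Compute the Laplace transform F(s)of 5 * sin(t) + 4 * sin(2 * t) 5/(s^2 + 1) + 8/(s^2 + 4)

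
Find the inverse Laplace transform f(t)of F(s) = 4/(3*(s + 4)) 4*exp(-4*t)/3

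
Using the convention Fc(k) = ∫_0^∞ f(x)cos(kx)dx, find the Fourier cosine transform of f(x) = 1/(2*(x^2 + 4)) pi*exp(-2*k)/8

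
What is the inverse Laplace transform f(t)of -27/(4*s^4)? -9*t^3/8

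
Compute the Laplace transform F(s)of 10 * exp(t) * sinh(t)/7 10/(7 * s * (s - 2))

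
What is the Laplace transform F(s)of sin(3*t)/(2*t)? atan(3/s)/2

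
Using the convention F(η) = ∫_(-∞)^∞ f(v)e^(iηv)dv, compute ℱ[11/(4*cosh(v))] 11*pi/(4*cosh(pi*η/2))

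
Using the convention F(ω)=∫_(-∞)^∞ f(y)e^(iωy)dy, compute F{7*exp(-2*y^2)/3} 7*sqrt(2)*sqrt(pi)*exp(-ω^2/8)/6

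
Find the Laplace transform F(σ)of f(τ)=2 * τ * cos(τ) 2 * (σ^2 - 1)/(σ^2 + 1)^2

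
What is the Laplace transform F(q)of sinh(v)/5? 1/(5*(q^2 - 1))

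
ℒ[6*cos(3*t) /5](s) 6*s/(5*(s^2 + 9) ) 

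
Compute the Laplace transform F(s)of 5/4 5/(4*s)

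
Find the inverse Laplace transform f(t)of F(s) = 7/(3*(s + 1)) 7*exp(-t)/3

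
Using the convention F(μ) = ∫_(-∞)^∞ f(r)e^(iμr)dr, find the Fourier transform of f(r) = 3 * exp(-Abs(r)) 6/(μ^2 + 1)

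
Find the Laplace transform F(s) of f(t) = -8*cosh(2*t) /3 -8*s/(3*s^2-12) 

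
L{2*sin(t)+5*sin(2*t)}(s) 2/(s^2+1)+10/(s^2+4)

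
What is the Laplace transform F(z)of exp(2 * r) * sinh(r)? 1/((z - 2)^2 - 1)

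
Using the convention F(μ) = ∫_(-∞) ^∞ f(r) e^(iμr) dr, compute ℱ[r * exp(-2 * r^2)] sqrt(2) * I * sqrt(pi) * μ * exp(-μ^2/8) /8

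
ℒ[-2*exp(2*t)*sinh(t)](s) -2/((s - 2)^2 - 1)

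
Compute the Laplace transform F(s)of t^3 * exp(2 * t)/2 3/(s - 2)^4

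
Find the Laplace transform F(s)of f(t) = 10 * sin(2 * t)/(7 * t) 10 * atan(2/s)/7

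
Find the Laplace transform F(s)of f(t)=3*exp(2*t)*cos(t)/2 3*(s - 2)/(2*((s - 2)^2 + 1))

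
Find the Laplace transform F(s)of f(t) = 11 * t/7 11/(7 * s^2)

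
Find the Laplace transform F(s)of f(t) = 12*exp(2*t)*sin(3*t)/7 36/(7*((s - 2)^2 + 9))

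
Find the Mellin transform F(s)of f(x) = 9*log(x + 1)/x -9*pi*csc(pi*s)/(s - 1)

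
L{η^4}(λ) 24/λ^5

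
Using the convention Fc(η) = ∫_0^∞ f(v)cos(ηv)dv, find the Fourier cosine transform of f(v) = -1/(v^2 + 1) -pi * exp(-η)/2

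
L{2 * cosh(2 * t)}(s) 2 * s/(s^2 - 4)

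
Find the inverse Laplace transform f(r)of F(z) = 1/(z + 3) exp(-3*r)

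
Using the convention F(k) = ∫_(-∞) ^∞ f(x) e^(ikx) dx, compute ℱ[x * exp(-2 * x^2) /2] sqrt(2) * I * sqrt(pi) * k * exp(-k^2/8) /16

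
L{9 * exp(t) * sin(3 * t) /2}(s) 27/(2 * ((s - 1) ^2 + 9) ) 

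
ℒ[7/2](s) 7/(2*s)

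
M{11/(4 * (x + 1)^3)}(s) 11 * pi * (s - 2) * (s - 1)/(8 * sin(pi * s))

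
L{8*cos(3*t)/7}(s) 8*s/(7*(s^2 + 9))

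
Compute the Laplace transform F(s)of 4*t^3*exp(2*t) 24/(s - 2)^4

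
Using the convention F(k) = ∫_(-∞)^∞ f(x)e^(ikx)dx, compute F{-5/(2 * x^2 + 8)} -5 * pi * exp(-2 * Abs(k))/4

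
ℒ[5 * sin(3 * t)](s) 15/(s^2 + 9)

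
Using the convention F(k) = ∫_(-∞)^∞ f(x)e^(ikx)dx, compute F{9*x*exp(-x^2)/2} 9*I*sqrt(pi)*k*exp(-k^2/4)/4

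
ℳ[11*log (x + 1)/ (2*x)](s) -11*pi*csc (pi*s)/ (2*s - 2)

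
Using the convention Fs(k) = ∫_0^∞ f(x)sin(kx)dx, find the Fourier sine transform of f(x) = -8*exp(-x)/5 -8*k/(5*k^2 + 5)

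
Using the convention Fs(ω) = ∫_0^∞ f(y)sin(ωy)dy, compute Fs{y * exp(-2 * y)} 4 * ω/(ω^2 + 4)^2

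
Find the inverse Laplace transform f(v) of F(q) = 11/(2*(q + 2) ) 11*exp(-2*v) /2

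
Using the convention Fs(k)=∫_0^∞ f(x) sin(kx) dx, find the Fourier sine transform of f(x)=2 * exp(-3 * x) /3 2 * k/(3 * (k^2 + 9) ) 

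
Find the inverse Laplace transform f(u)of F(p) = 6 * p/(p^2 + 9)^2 u * sin(3 * u)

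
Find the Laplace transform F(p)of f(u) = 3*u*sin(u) 6*p/(p^2 + 1)^2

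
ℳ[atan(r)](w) -pi*sec(pi*w/2)/(2*w)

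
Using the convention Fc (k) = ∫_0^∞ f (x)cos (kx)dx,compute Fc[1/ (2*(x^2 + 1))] pi*exp (-k)/4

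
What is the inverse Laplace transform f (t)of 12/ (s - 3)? 12*exp (3*t)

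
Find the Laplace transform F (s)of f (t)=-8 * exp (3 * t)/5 -8/ (5 * s - 15)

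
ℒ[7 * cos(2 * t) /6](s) 7 * s/(6 * (s^2 + 4) ) 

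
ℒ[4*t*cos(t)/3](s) 4*(s^2 - 1)/(3*(s^2 + 1)^2)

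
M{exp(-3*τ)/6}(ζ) gamma(ζ)/(6*3^ζ)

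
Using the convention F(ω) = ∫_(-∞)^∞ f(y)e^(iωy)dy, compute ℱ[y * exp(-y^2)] I * sqrt(pi) * ω * exp(-ω^2/4)/2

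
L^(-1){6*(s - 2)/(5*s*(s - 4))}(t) 6*exp(2*t)*cosh(2*t)/5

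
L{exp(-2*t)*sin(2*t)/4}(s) 1/(2*((s + 2)^2 + 4))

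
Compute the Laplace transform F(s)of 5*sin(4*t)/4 5/(s^2+16)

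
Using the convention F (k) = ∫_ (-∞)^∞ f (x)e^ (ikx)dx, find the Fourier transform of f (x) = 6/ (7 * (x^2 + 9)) 2 * pi * exp (-3 * Abs (k))/7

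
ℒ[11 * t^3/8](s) 33/(4 * s^4)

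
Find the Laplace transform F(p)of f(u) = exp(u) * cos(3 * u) (p - 1)/((p - 1)^2+9)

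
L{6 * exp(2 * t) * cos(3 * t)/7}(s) 6 * (s - 2)/(7 * ((s - 2)^2 + 9))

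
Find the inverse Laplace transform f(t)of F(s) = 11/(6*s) 11/6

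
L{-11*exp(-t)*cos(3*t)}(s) 11*(-s - 1)/((s + 1)^2 + 9)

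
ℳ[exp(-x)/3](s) gamma(s)/3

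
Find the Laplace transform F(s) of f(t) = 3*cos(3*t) 3*s/(s^2+9) 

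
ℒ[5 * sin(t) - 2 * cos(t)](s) 5/(s^2 + 1) - 2 * s/(s^2 + 1)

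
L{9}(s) 9/s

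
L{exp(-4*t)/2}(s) 1/(2*(s + 4))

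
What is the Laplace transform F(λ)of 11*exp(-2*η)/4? 11/(4*(λ + 2))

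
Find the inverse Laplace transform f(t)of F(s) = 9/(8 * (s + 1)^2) 9 * t * exp(-t)/8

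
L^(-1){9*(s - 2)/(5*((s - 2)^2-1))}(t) 9*exp(2*t)*cosh(t)/5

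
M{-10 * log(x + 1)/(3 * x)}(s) 10 * pi * csc(pi * s)/(3 * (s - 1))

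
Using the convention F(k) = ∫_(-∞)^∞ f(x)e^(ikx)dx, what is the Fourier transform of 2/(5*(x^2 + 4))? pi*exp(-2*Abs(k))/5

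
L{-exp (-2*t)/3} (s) -1/ (3*s + 6)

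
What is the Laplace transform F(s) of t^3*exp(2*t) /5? 6/(5*(s - 2) ^4) 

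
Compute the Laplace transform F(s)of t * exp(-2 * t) (s + 2)^(-2)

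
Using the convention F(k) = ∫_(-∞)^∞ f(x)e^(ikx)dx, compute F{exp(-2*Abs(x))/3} 4/(3*(k^2 + 4))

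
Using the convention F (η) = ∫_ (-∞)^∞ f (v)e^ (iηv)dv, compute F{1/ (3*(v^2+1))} pi*exp (-Abs (η))/3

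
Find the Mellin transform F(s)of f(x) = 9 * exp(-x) 9 * gamma(s)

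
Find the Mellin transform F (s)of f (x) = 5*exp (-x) 5*gamma (s)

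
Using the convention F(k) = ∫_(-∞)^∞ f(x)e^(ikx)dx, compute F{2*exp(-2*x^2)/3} sqrt(2)*sqrt(pi)*exp(-k^2/8)/3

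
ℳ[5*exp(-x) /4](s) 5*gamma(s) /4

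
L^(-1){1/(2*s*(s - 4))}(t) exp(2*t)*sinh(2*t)/4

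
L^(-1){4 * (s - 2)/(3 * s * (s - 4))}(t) 4 * exp(2 * t) * cosh(2 * t)/3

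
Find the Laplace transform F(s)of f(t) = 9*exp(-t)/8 9/(8*(s + 1))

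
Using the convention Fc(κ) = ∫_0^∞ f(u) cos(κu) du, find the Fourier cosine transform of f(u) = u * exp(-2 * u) (4 - κ^2) /(κ^2 + 4) ^2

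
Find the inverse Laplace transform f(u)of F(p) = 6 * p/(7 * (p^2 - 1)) 6 * cosh(u)/7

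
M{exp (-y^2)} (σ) gamma (σ/2)/2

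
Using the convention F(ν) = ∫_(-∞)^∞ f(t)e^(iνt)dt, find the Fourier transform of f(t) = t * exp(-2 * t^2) sqrt(2) * I * sqrt(pi) * ν * exp(-ν^2/8)/8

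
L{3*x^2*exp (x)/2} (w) 3/ (w - 1)^3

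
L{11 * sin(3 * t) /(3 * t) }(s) 11 * atan(3/s) /3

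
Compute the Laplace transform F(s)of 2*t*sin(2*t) 8*s/(s^2 + 4)^2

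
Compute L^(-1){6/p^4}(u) u^3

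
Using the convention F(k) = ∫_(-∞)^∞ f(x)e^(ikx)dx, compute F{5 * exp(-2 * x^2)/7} 5 * sqrt(2) * sqrt(pi) * exp(-k^2/8)/14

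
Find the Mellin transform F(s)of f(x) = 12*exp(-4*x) 12*gamma(s)/2^(2*s)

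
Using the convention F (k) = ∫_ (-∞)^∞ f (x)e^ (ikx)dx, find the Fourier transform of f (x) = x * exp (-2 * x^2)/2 sqrt (2) * I * sqrt (pi) * k * exp (-k^2/8)/16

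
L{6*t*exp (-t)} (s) 6/ (s + 1)^2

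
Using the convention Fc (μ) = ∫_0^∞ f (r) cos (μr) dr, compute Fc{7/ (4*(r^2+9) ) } 7*pi*exp (-3*μ) /24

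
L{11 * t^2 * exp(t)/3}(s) 22/(3 * (s - 1)^3)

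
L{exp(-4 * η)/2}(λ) 1/(2 * (λ + 4))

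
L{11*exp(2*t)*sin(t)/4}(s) 11/(4*((s - 2)^2 + 1))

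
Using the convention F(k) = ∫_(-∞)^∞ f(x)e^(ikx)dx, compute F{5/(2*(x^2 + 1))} 5*pi*exp(-Abs(k))/2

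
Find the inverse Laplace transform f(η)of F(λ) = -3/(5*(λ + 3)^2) -3*η*exp(-3*η)/5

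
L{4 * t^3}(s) 24/s^4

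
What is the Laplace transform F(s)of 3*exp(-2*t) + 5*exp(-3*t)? 3/(s + 2) + 5/(s + 3)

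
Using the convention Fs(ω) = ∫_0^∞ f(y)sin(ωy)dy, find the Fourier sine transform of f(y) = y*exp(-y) 2*ω/(ω^2 + 1)^2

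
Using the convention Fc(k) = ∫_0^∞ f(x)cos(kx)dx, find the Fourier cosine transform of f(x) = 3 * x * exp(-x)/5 3 * (1 - k^2)/(5 * (k^2 + 1)^2)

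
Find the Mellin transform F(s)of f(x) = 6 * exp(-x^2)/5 3 * gamma(s/2)/5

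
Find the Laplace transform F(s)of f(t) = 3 3/s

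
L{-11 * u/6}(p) -11/(6 * p^2)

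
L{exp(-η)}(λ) 1/(λ + 1)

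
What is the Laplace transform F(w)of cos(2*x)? w/(w^2 + 4)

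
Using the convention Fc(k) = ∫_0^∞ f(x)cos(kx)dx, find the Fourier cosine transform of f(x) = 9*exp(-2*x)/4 9/(2*(k^2+4))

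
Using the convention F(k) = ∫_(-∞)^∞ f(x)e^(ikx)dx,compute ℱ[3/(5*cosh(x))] 3*pi/(5*cosh(pi*k/2))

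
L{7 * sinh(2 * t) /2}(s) 7/(s^2 - 4) 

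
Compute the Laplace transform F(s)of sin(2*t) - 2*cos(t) 2/(s^2 + 4) - 2*s/(s^2 + 1)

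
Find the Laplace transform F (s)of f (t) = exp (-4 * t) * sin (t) 1/ ( (s + 4)^2 + 1)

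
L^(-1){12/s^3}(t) 6*t^2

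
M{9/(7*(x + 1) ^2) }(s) -9*pi*(s - 1) /(7*sin(pi*s) ) 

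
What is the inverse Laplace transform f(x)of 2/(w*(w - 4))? exp(2*x)*sinh(2*x)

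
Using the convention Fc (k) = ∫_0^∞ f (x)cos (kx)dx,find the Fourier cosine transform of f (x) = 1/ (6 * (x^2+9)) pi * exp (-3 * k)/36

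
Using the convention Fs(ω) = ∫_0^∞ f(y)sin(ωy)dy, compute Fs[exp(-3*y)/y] atan(ω/3)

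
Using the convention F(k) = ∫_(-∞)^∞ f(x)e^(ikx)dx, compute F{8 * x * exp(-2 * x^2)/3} sqrt(2) * I * sqrt(pi) * k * exp(-k^2/8)/3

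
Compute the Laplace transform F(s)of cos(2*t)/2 s/(2*(s^2+4))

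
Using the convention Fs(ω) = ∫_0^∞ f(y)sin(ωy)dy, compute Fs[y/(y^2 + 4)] pi * exp(-2 * ω)/2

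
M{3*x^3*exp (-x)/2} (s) 3*gamma (s+3)/2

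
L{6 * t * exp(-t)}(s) 6/(s + 1)^2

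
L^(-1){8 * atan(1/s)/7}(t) 8 * sin(t)/(7 * t)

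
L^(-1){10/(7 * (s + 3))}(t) 10 * exp(-3 * t)/7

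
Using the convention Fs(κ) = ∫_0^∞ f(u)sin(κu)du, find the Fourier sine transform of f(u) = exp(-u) κ/(κ^2 + 1)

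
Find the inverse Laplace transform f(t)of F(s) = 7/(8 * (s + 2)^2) 7 * t * exp(-2 * t)/8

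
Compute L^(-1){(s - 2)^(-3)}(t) t^2*exp(2*t)/2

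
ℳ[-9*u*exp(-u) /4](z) -9*gamma(z+1) /4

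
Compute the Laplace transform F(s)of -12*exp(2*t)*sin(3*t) -36/((s - 2)^2 + 9)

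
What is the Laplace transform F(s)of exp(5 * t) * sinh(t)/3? 1/(3 * ((s - 5)^2 - 1))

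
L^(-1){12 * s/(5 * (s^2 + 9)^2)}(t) 2 * t * sin(3 * t)/5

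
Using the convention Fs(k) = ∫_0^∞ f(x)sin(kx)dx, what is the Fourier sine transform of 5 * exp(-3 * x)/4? 5 * k/(4 * (k^2 + 9))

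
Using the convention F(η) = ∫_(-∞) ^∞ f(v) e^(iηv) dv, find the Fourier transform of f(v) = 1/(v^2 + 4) pi*exp(-2*Abs(η) ) /2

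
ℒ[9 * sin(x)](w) 9/(w^2 + 1)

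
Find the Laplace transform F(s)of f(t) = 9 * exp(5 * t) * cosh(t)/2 9 * (s - 5)/(2 * ((s - 5)^2 - 1))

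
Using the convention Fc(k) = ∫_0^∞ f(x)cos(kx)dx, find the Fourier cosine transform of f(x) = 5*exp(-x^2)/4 5*sqrt(pi)*exp(-k^2/4)/8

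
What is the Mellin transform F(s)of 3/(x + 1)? 3*pi*csc(pi*s)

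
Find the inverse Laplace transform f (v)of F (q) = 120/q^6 v^5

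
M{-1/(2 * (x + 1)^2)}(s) pi * (s - 1)/(2 * sin(pi * s))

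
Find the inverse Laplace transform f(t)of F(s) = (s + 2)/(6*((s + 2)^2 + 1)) exp(-2*t)*cos(t)/6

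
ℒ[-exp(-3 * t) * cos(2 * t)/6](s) (-s - 3)/(6 * ((s+3)^2+4))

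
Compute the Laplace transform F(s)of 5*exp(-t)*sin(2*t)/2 5/((s + 1)^2 + 4)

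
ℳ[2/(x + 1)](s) 2 * pi * csc(pi * s) 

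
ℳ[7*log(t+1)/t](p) -7*pi*csc(pi*p)/(p - 1)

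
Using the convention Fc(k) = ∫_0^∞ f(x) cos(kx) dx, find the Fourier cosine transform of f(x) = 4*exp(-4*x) 16/(k^2 + 16) 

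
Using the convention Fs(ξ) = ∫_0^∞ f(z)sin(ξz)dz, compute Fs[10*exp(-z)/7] 10*ξ/(7*(ξ^2+1))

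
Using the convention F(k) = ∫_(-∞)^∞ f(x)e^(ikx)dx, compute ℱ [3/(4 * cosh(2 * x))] 3 * pi/(8 * cosh(pi * k/4))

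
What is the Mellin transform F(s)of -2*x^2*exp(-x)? -2*gamma(s + 2)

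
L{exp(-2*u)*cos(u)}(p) (p + 2)/((p + 2)^2 + 1)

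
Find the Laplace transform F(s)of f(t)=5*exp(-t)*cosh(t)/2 5*(s + 1)/(2*s*(s + 2))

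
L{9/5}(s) 9/(5 * s)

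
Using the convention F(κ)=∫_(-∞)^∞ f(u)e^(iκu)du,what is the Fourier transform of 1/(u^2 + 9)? pi*exp(-3*Abs(κ))/3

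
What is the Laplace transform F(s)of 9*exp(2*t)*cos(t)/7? 9*(s - 2)/(7*((s - 2)^2 + 1))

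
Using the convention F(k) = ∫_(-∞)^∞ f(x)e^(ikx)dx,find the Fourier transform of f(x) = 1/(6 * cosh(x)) pi/(6 * cosh(pi * k/2))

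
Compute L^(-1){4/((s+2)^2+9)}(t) 4*exp(-2*t)*sin(3*t)/3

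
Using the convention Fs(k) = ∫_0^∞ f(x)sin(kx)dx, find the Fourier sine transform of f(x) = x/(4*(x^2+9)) pi*exp(-3*k)/8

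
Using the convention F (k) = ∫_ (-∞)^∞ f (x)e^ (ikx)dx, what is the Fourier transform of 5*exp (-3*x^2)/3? 5*sqrt (3)*sqrt (pi)*exp (-k^2/12)/9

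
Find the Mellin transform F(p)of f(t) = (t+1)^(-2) (-pi*p+pi)/sin(pi*p)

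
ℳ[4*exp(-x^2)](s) 2*gamma(s/2)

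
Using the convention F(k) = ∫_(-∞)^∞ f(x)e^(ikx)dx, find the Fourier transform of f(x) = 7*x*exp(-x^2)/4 7*I*sqrt(pi)*k*exp(-k^2/4)/8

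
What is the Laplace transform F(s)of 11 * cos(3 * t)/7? 11 * s/(7 * (s^2 + 9))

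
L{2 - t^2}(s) 2/s - 2/s^3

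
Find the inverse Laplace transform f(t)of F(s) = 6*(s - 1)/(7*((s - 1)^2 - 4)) 6*exp(t)*cosh(2*t)/7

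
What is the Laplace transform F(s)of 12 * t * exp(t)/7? 12/(7 * (s - 1)^2)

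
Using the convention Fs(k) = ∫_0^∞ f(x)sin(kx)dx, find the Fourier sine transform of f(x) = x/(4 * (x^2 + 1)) pi * exp(-k)/8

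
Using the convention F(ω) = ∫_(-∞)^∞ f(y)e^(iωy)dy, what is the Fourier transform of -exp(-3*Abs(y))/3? -2/(ω^2 + 9)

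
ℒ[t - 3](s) s^(-2)-3/s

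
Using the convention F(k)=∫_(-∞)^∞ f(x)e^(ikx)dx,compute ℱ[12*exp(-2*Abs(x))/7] 48/(7*(k^2 + 4))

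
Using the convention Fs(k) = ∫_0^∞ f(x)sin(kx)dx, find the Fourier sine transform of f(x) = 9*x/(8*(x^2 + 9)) 9*pi*exp(-3*k)/16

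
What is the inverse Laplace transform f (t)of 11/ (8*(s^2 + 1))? 11*sin (t)/8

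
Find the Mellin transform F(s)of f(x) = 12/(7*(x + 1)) 12*pi*csc(pi*s)/7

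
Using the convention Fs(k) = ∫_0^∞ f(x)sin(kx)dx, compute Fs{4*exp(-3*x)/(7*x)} 4*atan(k/3)/7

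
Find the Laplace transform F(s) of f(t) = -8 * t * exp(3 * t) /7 -8/(7 * (s - 3) ^2) 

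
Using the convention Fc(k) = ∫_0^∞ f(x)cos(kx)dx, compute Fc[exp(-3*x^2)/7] sqrt(3)*sqrt(pi)*exp(-k^2/12)/42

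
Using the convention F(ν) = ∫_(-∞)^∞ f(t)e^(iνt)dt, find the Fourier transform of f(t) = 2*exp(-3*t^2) 2*sqrt(3)*sqrt(pi)*exp(-ν^2/12)/3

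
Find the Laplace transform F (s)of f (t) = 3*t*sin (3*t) 18*s/ (s^2 + 9)^2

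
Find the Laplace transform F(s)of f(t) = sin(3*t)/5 3/(5*(s^2 + 9))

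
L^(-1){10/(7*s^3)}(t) 5*t^2/7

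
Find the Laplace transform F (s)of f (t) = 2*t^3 12/s^4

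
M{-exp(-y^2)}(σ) -gamma(σ/2)/2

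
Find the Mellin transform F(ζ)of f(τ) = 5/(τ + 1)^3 5*pi*(ζ - 2)*(ζ - 1)/(2*sin(pi*ζ))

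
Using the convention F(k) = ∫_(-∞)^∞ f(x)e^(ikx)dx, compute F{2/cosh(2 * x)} pi/cosh(pi * k/4)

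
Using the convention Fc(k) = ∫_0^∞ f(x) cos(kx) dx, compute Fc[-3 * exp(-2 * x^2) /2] -3 * sqrt(2) * sqrt(pi) * exp(-k^2/8) /8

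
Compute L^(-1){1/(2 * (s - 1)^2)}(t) t * exp(t)/2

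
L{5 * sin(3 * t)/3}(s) 5/(s^2 + 9)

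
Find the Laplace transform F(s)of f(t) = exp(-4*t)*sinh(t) 1/((s + 4)^2 - 1)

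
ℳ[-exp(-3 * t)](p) -gamma(p)/3^p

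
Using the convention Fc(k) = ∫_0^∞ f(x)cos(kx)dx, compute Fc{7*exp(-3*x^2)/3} 7*sqrt(3)*sqrt(pi)*exp(-k^2/12)/18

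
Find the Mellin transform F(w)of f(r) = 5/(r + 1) 5 * pi * csc(pi * w)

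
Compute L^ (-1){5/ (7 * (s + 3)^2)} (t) 5 * t * exp (-3 * t)/7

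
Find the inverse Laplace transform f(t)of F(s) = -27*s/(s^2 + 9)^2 -9*t*sin(3*t)/2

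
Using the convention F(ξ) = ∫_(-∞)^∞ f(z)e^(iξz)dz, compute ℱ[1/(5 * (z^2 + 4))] pi * exp(-2 * Abs(ξ))/10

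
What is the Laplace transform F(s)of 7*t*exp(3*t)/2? 7/(2*(s - 3)^2)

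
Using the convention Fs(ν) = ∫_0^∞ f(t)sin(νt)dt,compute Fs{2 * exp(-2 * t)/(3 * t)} 2 * atan(ν/2)/3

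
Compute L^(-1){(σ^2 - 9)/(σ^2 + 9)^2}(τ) τ * cos(3 * τ)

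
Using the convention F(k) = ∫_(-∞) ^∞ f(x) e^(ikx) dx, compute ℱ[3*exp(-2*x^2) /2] 3*sqrt(2)*sqrt(pi)*exp(-k^2/8) /4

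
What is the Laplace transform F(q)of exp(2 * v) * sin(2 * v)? 2/((q - 2)^2 + 4)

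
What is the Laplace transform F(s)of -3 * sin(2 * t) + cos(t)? s/(s^2 + 1) - 6/(s^2 + 4)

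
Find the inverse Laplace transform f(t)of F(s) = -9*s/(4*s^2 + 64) -9*cos(4*t)/4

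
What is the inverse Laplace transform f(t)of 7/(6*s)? 7/6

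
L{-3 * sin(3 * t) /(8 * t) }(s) -3 * atan(3/s) /8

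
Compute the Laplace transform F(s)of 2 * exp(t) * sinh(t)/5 2/(5 * s * (s - 2))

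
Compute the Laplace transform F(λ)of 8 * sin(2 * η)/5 16/(5 * (λ^2 + 4))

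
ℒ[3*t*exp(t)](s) 3/(s - 1)^2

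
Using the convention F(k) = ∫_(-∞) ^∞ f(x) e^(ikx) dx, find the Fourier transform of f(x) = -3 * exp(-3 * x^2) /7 -sqrt(3) * sqrt(pi) * exp(-k^2/12) /7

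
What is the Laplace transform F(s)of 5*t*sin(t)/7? 10*s/(7*(s^2+1)^2)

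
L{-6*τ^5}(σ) -720/σ^6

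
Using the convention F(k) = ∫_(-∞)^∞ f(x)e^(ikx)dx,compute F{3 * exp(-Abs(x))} 6/(k^2 + 1)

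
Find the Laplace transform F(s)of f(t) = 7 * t 7/s^2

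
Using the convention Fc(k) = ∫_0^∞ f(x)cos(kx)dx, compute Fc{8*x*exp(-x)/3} 8*(1 - k^2)/(3*(k^2 + 1)^2)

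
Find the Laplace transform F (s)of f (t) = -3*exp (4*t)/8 -3/ (8*s - 32)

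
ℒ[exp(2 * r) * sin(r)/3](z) 1/(3 * ((z - 2)^2 + 1))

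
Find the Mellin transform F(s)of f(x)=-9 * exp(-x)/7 -9 * gamma(s)/7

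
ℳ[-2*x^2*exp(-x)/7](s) -2*gamma(s + 2)/7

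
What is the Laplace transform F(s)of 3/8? 3/(8*s)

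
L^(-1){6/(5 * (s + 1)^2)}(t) 6 * t * exp(-t)/5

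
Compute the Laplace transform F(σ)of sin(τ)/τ atan(1/σ)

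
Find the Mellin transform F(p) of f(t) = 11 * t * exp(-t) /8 11 * gamma(p+1) /8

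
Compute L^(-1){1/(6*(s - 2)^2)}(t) t*exp(2*t)/6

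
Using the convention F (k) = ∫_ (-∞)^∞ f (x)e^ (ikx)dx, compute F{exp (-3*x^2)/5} sqrt (3)*sqrt (pi)*exp (-k^2/12)/15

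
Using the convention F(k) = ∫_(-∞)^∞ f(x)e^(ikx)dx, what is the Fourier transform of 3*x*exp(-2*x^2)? 3*sqrt(2)*I*sqrt(pi)*k*exp(-k^2/8)/8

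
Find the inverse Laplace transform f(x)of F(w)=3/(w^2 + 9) sin(3 * x)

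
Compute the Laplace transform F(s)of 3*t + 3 3/s^2 + 3/s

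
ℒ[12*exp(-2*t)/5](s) 12/(5*(s + 2))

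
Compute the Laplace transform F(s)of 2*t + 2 2/s^2 + 2/s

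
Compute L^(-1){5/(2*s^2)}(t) 5*t/2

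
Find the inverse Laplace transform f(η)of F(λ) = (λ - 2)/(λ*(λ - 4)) exp(2*η)*cosh(2*η)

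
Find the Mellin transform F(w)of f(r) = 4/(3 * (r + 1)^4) 2 * gamma(w) * gamma(4 - w)/9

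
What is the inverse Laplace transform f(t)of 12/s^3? 6 * t^2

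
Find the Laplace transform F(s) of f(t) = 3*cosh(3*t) 3*s/(s^2-9) 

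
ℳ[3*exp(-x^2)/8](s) 3*gamma(s/2)/16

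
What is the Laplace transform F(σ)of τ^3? 6/σ^4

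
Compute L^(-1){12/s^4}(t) 2 * t^3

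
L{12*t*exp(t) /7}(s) 12/(7*(s - 1) ^2) 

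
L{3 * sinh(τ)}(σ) 3/(σ^2 - 1)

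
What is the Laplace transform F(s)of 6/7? 6/(7*s)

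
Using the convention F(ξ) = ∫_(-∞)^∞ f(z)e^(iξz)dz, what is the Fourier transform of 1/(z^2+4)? pi * exp(-2 * Abs(ξ))/2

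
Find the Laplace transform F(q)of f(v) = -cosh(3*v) -q/(q^2 - 9)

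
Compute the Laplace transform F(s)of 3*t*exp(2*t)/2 3/(2*(s - 2)^2)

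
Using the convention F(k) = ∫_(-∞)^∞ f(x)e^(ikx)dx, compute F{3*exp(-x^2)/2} 3*sqrt(pi)*exp(-k^2/4)/2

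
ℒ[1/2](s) 1/(2 * s)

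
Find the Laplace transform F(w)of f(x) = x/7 1/(7*w^2)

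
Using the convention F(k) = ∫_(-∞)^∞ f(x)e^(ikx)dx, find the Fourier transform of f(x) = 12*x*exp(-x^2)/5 6*I*sqrt(pi)*k*exp(-k^2/4)/5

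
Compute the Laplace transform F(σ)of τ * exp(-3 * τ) (σ + 3)^(-2)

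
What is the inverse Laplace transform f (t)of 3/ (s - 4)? 3*exp (4*t)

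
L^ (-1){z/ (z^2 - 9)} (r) cosh (3 * r)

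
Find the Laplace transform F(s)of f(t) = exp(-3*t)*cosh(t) (s + 3)/((s + 3)^2 - 1)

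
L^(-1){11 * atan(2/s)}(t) 11 * sin(2 * t)/t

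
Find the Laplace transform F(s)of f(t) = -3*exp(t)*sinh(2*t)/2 -3/((s - 1)^2-4)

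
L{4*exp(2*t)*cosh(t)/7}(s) 4*(s - 2)/(7*((s - 2)^2 - 1))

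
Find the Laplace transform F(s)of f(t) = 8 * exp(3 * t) 8/(s - 3)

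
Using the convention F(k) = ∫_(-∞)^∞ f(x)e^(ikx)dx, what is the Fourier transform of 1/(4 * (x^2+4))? pi * exp(-2 * Abs(k))/8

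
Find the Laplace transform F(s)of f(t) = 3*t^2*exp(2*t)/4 3/(2*(s - 2)^3)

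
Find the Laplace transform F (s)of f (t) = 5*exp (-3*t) 5/ (s + 3)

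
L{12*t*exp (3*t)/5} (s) 12/ (5*(s - 3)^2)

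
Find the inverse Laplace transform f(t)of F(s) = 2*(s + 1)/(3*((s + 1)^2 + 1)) 2*exp(-t)*cos(t)/3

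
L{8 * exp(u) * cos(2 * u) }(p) 8 * (p - 1) /((p - 1) ^2 + 4) 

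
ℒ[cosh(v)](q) q/(q^2-1)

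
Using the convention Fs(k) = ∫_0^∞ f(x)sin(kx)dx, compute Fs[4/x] 2 * pi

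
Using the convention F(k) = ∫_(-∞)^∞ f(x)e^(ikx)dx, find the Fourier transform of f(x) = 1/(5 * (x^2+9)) pi * exp(-3 * Abs(k))/15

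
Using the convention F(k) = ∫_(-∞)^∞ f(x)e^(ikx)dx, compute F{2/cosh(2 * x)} pi/cosh(pi * k/4)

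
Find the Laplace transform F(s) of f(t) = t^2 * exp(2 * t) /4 1/(2 * (s - 2) ^3) 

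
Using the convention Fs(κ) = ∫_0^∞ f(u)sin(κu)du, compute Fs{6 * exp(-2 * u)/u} 6 * atan(κ/2)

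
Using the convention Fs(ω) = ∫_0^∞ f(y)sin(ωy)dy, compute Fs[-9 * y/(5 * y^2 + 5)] -9 * pi * exp(-ω)/10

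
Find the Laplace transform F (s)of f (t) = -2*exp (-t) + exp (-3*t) 1/ (s + 3)-2/ (s + 1)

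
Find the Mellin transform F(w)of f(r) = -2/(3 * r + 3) -2 * pi * csc(pi * w)/3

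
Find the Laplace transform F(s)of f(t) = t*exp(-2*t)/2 1/(2*(s+2)^2)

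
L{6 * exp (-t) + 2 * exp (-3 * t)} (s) 6/ (s + 1) + 2/ (s + 3)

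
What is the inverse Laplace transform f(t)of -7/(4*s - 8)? -7*exp(2*t)/4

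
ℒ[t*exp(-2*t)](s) (s+2)^(-2)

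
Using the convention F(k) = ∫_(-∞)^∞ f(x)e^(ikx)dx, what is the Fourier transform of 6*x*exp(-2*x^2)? 3*sqrt(2)*I*sqrt(pi)*k*exp(-k^2/8)/4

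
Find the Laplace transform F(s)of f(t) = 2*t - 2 2/s^2 - 2/s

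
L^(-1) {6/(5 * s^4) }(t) t^3/5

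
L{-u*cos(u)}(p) (1 - p^2)/(p^2+1)^2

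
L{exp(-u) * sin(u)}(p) 1/((p+1)^2+1)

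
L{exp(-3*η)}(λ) 1/(λ + 3)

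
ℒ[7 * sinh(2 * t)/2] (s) 7/(s^2 - 4)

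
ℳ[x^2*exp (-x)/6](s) gamma (s + 2)/6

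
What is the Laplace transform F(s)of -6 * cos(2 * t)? -6 * s/(s^2 + 4)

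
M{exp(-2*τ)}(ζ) gamma(ζ)/2^ζ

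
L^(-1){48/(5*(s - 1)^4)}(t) 8*t^3*exp(t)/5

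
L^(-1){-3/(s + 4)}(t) -3*exp(-4*t)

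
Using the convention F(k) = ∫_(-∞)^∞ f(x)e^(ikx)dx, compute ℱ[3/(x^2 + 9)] pi * exp(-3 * Abs(k))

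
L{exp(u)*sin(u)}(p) 1/((p - 1)^2 + 1)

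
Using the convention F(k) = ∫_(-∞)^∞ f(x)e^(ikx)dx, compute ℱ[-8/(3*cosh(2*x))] -4*pi/(3*cosh(pi*k/4))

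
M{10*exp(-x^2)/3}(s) 5*gamma(s/2)/3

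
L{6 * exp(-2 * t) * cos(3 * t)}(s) 6 * (s + 2)/((s + 2)^2 + 9)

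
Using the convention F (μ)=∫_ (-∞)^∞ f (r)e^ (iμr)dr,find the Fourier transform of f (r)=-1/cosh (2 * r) -pi/ (2 * cosh (pi * μ/4))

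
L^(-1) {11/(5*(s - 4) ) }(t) 11*exp(4*t) /5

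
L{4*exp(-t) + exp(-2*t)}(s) 1/(s + 2) + 4/(s + 1)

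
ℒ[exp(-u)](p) 1/(p + 1)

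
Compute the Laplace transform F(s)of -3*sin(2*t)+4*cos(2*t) 4*s/(s^2+4) - 6/(s^2+4)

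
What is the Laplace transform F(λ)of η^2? 2/λ^3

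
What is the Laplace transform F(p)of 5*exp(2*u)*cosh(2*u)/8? 5*(p - 2)/(8*p*(p - 4))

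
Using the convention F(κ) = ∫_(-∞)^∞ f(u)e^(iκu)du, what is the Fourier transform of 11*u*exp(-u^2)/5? 11*I*sqrt(pi)*κ*exp(-κ^2/4)/10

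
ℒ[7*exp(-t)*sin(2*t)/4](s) 7/(2*((s + 1)^2 + 4))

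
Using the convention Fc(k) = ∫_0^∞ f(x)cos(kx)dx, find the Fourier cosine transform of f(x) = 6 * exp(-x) 6/(k^2+1)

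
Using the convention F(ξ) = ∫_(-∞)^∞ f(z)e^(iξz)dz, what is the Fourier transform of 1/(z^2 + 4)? pi*exp(-2*Abs(ξ))/2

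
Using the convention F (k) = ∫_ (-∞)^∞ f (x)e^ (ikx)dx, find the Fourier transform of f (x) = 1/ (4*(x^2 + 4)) pi*exp (-2*Abs (k))/8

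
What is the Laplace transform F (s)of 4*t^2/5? 8/ (5*s^3)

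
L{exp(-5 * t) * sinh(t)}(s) 1/((s+5)^2 - 1)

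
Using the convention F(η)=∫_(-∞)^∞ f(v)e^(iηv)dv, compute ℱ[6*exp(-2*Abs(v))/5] 24/(5*(η^2+4))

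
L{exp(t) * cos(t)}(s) (s - 1)/((s - 1)^2 + 1)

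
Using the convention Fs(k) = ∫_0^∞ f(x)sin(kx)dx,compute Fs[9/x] 9*pi/2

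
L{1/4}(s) 1/(4*s)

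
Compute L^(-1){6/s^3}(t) 3*t^2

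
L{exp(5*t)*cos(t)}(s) (s - 5)/((s - 5)^2 + 1)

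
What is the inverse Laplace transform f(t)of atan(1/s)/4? sin(t)/(4*t)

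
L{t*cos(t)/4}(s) (s^2 - 1)/(4*(s^2 + 1)^2)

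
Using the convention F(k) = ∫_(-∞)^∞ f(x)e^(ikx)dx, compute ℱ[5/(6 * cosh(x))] 5 * pi/(6 * cosh(pi * k/2))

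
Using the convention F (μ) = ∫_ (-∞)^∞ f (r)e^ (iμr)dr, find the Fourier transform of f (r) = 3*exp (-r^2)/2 3*sqrt (pi)*exp (-μ^2/4)/2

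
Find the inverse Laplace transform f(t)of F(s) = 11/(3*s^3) 11*t^2/6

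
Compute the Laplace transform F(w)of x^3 6/w^4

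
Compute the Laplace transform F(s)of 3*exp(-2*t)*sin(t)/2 3/(2*((s + 2)^2 + 1))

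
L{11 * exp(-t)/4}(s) 11/(4 * (s + 1))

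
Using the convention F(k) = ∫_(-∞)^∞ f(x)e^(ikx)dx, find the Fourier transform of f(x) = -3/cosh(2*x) -3*pi/(2*cosh(pi*k/4))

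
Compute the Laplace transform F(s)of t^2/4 1/(2 * s^3)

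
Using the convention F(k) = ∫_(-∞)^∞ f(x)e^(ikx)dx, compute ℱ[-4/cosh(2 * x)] -2 * pi/cosh(pi * k/4)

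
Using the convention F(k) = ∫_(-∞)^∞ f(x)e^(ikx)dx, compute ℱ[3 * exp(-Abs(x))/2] 3/(k^2 + 1)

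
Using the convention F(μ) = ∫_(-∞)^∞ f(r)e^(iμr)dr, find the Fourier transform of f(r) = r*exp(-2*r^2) sqrt(2)*I*sqrt(pi)*μ*exp(-μ^2/8)/8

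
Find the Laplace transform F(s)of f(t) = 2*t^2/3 4/(3*s^3)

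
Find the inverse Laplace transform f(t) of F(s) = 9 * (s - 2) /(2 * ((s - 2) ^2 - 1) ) 9 * exp(2 * t) * cosh(t) /2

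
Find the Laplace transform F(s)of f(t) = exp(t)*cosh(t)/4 (s - 1)/(4*s*(s - 2))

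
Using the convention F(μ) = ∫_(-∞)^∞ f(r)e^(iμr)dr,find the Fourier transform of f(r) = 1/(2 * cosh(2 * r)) pi/(4 * cosh(pi * μ/4))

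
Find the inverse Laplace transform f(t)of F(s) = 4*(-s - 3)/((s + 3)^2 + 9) -4*exp(-3*t)*cos(3*t)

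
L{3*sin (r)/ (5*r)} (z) 3*atan (1/z)/5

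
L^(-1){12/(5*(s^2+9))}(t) 4*sin(3*t)/5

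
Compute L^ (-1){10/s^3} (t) 5*t^2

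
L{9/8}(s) 9/(8*s)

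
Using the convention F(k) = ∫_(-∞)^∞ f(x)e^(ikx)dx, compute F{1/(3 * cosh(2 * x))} pi/(6 * cosh(pi * k/4))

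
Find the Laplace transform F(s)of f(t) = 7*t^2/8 7/(4*s^3)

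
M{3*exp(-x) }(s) 3*gamma(s) 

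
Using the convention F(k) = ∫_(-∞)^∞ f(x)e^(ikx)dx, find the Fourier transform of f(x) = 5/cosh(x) 5*pi/cosh(pi*k/2)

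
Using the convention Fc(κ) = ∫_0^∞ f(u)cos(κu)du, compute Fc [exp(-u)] 1/(κ^2+1)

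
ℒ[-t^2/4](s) -1/ (2*s^3)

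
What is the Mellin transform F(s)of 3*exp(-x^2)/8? 3*gamma(s/2)/16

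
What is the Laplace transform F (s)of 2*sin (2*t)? 4/ (s^2+4)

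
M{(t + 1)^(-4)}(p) gamma(p) * gamma(4 - p)/6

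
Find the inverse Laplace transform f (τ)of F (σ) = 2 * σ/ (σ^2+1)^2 τ * sin (τ)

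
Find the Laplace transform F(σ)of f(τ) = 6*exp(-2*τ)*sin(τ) 6/((σ+2)^2+1)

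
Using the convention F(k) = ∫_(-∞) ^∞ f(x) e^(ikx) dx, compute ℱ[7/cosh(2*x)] 7*pi/(2*cosh(pi*k/4) ) 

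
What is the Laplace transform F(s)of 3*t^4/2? 36/s^5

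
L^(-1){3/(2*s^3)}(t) 3*t^2/4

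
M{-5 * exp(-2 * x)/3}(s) -5 * gamma(s)/(3 * 2^s)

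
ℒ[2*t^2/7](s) 4/(7*s^3)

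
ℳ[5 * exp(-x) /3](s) 5 * gamma(s) /3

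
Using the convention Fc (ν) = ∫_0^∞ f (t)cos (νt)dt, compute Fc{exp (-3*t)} 3/ (ν^2 + 9)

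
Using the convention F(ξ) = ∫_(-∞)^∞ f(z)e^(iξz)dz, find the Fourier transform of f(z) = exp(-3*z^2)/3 sqrt(3)*sqrt(pi)*exp(-ξ^2/12)/9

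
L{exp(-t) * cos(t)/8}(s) (s + 1)/(8 * ((s + 1)^2 + 1))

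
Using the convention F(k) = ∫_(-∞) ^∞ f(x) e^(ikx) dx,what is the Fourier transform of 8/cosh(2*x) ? 4*pi/cosh(pi*k/4) 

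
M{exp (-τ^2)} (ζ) gamma (ζ/2)/2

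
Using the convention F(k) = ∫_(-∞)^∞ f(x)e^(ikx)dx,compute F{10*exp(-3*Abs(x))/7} 60/(7*(k^2 + 9))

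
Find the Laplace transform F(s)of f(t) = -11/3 -11/(3 * s)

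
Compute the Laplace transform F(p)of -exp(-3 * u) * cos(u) (-p - 3)/((p + 3)^2 + 1)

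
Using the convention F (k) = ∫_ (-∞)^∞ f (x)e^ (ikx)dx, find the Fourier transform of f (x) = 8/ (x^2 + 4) 4 * pi * exp (-2 * Abs (k))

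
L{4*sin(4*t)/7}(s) 16/(7*(s^2 + 16))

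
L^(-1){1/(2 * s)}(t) 1/2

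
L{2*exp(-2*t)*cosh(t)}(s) 2*(s + 2)/((s + 2)^2-1)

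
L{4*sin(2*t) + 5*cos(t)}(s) 5*s/(s^2 + 1) + 8/(s^2 + 4)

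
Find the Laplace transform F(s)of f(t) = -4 -4/s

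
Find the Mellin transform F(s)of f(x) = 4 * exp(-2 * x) 2^(2 - s) * gamma(s)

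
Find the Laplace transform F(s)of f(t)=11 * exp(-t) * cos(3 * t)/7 11 * (s + 1)/(7 * ((s + 1)^2 + 9))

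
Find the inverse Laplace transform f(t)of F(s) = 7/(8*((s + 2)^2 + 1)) 7*exp(-2*t)*sin(t)/8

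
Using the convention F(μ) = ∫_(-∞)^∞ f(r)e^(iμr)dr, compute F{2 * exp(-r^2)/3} 2 * sqrt(pi) * exp(-μ^2/4)/3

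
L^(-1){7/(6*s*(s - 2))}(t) 7*exp(t)*sinh(t)/6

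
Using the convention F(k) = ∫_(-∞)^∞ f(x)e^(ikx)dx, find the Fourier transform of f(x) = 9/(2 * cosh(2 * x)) 9 * pi/(4 * cosh(pi * k/4))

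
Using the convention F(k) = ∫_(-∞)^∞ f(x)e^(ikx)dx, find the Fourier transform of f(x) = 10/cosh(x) 10*pi/cosh(pi*k/2)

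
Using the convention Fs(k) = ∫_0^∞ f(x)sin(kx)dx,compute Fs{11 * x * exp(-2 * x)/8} 11 * k/(2 * (k^2 + 4)^2)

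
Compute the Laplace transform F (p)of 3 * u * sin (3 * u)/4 9 * p/ (2 * (p^2 + 9)^2)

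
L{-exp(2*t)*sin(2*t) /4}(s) -1/(2*(s - 2) ^2 + 8) 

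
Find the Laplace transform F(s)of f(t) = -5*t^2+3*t 3/s^2-10/s^3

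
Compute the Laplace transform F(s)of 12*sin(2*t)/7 24/(7*(s^2+4))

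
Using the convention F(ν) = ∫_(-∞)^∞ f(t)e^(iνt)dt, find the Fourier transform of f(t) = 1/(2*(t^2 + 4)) pi*exp(-2*Abs(ν))/4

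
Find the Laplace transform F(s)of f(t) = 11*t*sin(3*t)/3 22*s/(s^2 + 9)^2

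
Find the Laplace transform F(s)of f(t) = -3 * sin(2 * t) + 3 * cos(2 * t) 3 * s/(s^2 + 4) - 6/(s^2 + 4)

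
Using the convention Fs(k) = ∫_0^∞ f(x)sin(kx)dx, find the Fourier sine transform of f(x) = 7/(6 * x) 7 * pi/12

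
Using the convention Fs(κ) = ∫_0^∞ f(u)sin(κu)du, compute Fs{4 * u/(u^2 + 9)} 2 * pi * exp(-3 * κ)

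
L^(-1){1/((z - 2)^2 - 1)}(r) exp(2*r)*sinh(r)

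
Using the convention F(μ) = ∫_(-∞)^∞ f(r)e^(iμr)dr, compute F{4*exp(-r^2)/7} 4*sqrt(pi)*exp(-μ^2/4)/7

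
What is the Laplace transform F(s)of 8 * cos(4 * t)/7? 8 * s/(7 * (s^2 + 16))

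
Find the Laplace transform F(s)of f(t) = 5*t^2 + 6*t 6/s^2 + 10/s^3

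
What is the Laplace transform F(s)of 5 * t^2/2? 5/s^3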